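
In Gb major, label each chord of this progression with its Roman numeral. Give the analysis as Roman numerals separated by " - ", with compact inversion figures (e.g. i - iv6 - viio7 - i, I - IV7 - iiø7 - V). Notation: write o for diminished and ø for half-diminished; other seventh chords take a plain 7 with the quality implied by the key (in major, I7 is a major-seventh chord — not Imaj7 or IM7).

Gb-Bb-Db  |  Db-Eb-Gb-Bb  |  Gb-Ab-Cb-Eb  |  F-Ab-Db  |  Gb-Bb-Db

I - vi42 - ii42 - V6 - I

Gb-Bb-Db: major triad on Gb = scale degree 1 → I.
Db-Eb-Gb-Bb: minor seventh chord on Eb = scale degree 6 → vi42.
Gb-Ab-Cb-Eb: minor seventh chord on Ab = scale degree 2 → ii42.
F-Ab-Db has root Db, degree 5 in Gb major, so V6.
Gb-Bb-Db: root Gb is the tonic; major triad there is I.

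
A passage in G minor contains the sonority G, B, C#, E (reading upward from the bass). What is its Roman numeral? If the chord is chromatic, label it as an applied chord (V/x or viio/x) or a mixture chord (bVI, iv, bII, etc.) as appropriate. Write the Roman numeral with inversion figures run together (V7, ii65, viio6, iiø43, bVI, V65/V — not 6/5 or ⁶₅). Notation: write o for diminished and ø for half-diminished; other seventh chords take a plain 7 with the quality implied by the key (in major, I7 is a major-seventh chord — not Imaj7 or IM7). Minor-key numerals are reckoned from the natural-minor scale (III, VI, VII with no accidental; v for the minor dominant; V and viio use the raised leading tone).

The pitches C#-E-G-B form a half-diminished seventh chord rooted on C#.
C# sits a half step below D (V in G minor); a diminished chord there is the applied leading-tone chord of V.
With G in the bass the chord is in second inversion, so the figured bass is 43.

viiø43/V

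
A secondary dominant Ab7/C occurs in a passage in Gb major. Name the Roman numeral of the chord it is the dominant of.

The chord is a dominant seventh chord on Ab.
A dominant resolves down a perfect fifth: Ab → Db. In Gb major, Db is scale degree 5, i.e. V.

V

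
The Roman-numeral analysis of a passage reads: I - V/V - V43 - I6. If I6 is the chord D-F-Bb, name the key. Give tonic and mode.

Bb major

I6 is given as D-F-Bb — a major triad with root Bb.
If Bb is scale degree 1 and the mode makes that degree carry a major triad, the tonic is Bb and the mode is major.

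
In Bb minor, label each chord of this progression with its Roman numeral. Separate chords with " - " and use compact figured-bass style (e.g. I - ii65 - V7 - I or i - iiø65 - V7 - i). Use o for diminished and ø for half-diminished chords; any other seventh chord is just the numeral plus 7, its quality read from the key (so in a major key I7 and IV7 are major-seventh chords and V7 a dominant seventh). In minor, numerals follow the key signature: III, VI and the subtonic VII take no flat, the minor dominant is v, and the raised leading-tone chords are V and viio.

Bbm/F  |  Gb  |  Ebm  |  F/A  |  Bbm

i64 - VI - iv - V6 - i

Bbm/F has root Bb, degree 1 in Bb minor, so i64.
Gb: root Gb is the submediant; major triad there is VI.
Ebm has root Eb, degree 4 in Bb minor, so iv.
F/A: major triad on F = scale degree 5 → V6.
Bbm: root Bb is the tonic; minor triad there is i.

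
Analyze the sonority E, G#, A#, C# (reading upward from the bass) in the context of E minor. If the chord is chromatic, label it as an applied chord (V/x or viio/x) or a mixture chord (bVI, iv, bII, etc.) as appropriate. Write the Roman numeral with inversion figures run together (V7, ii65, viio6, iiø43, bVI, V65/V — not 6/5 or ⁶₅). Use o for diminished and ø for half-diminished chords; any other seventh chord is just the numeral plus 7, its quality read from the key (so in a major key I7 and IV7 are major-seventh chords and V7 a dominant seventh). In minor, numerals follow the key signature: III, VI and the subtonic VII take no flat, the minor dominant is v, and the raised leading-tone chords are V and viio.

viiø43/V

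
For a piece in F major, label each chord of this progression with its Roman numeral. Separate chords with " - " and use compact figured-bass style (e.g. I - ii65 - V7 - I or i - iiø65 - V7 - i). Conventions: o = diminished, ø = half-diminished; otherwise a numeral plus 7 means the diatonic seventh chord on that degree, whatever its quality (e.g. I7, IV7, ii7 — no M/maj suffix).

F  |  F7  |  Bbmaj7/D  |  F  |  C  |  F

F: root F is the tonic; major triad there is I.
F7: a dominant seventh chord on F, the applied dominant of IV → V7/IV.
Bbmaj7/D has root Bb, degree 4 in F major, so IV65.
F: major triad on F = scale degree 1 → I.
C has root C, degree 5 in F major, so V.
F has root F, degree 1 in F major, so I.

I - V7/IV - IV65 - I - V - I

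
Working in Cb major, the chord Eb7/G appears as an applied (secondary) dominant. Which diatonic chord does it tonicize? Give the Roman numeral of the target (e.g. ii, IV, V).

The chord is a dominant seventh chord on Eb.
A dominant resolves down a perfect fifth: Eb → Ab. In Cb major, Ab is scale degree 6, i.e. vi.

vi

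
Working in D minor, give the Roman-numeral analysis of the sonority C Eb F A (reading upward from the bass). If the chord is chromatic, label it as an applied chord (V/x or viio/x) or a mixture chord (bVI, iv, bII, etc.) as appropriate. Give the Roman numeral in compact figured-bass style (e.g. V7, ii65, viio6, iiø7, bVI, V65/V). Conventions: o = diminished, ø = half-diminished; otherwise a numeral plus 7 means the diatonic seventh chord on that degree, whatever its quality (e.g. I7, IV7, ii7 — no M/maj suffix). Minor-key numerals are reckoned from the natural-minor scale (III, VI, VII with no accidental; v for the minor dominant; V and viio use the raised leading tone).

V43/VI

The pitches F-A-C-Eb form a dominant seventh chord rooted on F.
F is not a diatonic chord root with this quality in D minor, but it lies a perfect fifth above Bb (VI), so the chord functions as an applied dominant of VI.
With C in the bass the chord is in second inversion, so the figured bass is 43.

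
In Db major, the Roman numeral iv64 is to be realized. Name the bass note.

Db

iv in Db major has root Gb; the chord is Gb-Bbb-Db.
The figure 64 means second inversion — the fifth is in the bass.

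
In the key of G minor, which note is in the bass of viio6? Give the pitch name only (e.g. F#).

A

viio in G minor has root F#; the chord is F#-A-C.
The figure 6 means first inversion — the third is in the bass.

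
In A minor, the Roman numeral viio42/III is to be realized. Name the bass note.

Ab

The applied chord viio42/III is rooted on B: B-D-F-Ab.
The figure 42 means third inversion — the seventh is in the bass.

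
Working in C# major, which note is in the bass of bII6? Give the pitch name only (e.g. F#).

bII in C# major has root D; the chord is D-F#-A.
The figure 6 means first inversion — the third is in the bass.

F#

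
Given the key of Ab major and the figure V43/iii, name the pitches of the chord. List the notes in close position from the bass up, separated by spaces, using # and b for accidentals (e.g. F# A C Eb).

V43/iii is a secondary dominant — the dominant seventh of iii. iii in Ab major is C, so the applied chord's root is G, a perfect fifth above.
Building a dominant seventh chord on G gives G-B-D-F.
The figured bass 43 indicates second inversion, placing the fifth (D) in the bass: D-F-G-B.

D F G B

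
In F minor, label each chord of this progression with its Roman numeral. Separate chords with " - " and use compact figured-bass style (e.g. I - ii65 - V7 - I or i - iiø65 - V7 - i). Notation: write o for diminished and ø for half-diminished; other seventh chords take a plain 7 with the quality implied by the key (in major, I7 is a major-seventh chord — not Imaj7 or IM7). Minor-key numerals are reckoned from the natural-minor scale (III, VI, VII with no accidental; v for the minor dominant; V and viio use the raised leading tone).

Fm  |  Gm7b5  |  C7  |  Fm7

Fm has root F, degree 1 in F minor, so i.
Gm7b5: half-diminished seventh chord on G = scale degree 2 → iiø7.
C7 has root C, degree 5 in F minor, so V7.
Fm7: minor seventh chord on F = scale degree 1 → i7.

i - iiø7 - V7 - i7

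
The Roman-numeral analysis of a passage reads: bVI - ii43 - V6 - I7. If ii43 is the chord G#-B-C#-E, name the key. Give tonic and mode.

B major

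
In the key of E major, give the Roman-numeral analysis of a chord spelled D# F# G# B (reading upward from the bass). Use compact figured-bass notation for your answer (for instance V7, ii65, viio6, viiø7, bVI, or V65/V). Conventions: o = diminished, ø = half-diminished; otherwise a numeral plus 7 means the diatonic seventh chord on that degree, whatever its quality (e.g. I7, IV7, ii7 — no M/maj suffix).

Stacked in thirds the chord is G#-B-D#-F#: a minor seventh chord on G#.
G# is scale degree 3 in E major, and a minor seventh chord on that degree is written iii7.
With D# in the bass the chord is in second inversion, so the figured bass is 43.

iii43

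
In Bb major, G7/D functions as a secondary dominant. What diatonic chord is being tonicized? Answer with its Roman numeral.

ii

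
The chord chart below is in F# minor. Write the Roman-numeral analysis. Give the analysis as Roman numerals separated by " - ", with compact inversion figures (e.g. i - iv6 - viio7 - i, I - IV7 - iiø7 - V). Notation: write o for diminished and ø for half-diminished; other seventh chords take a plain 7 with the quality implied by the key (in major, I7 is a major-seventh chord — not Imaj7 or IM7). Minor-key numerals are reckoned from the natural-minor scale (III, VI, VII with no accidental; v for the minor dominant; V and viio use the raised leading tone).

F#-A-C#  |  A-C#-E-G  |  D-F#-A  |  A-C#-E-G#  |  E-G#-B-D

F#-A-C#: minor triad on F# = scale degree 1 → i.
A-C#-E-G: a dominant seventh chord on A, the applied dominant of VI → V7/VI.
D-F#-A has root D, degree 6 in F# minor, so VI.
A-C#-E-G#: major seventh chord on A = scale degree 3 → III7.
E-G#-B-D: dominant seventh chord on E = scale degree 7 → VII7.

i - V7/VI - VI - III7 - VII7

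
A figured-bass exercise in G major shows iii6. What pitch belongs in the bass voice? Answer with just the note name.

iii in G major has root B; the chord is B-D-F#.
The figure 6 means first inversion — the third is in the bass.

D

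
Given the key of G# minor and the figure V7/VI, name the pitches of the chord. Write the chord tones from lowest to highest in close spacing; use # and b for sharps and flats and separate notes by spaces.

The slash means an applied dominant: we want the dominant of VI. In G# minor, VI is E major, and its dominant is built on B.
Building a dominant seventh chord on B gives B-D#-F#-A.

B D# F# A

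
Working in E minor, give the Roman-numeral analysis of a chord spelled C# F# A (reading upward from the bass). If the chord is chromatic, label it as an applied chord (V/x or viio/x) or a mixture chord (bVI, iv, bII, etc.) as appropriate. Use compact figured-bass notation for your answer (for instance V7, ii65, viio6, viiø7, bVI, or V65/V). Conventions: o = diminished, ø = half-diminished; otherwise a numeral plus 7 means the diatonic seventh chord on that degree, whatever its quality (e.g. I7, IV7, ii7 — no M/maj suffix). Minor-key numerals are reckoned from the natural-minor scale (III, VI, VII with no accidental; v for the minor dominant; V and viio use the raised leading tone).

ii64

Stacked in thirds the chord is F#-A-C#: a minor triad on F#.
F# is the second degree of E minor. This is the minor supertonic, borrowed from the parallel major (the Dorian ii).
With C# in the bass the chord is in second inversion, so the figured bass is 64.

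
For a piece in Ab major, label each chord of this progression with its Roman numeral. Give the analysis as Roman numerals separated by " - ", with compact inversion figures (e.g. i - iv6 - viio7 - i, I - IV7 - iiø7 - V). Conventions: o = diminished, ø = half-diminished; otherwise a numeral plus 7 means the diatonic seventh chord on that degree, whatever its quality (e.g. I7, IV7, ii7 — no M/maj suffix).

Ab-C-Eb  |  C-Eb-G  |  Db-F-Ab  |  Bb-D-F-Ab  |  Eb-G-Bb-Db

I - iii - IV - V7/V - V7

Ab-C-Eb: major triad on Ab = scale degree 1 → I.
C-Eb-G: root C is the mediant; minor triad there is iii.
Db-F-Ab has root Db, degree 4 in Ab major, so IV.
Bb-D-F-Ab: a dominant seventh chord on Bb, the applied dominant of V → V7/V.
Eb-G-Bb-Db has root Eb, degree 5 in Ab major, so V7.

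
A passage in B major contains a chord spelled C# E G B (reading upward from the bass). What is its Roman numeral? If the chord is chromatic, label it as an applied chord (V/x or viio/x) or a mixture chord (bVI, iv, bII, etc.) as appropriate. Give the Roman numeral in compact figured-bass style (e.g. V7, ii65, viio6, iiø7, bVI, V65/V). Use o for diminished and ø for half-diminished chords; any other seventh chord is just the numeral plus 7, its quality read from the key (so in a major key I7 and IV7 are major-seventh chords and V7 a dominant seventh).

The pitches C#-E-G-B form a half-diminished seventh chord rooted on C#.
C# is the second degree of B major. This is the half-diminished supertonic seventh, borrowed from the parallel minor.

iiø7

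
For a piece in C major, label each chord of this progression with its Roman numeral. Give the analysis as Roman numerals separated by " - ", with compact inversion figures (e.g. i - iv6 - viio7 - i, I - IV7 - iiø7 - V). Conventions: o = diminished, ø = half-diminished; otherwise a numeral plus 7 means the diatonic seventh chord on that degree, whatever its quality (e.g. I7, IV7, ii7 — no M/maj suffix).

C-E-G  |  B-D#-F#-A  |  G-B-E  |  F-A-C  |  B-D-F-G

I - V7/iii - iii6 - IV - V65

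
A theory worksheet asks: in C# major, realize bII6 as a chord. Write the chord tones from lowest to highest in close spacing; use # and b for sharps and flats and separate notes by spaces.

bII6 is the Neapolitan sixth — a major triad on the lowered second degree, here in its customary first inversion. In C# major that root is D.
So the chord is D-F#-A.
With the 6 figure the chord is in first inversion; from the bass F# upward in close position it reads F#-A-D.

F# A D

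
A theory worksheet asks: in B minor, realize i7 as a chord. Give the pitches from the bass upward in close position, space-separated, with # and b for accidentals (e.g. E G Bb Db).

B D F# A

In B minor, the tonic is B, and the diatonic chord built there is a minor seventh chord.
Stacking thirds from B gives B-D-F#-A.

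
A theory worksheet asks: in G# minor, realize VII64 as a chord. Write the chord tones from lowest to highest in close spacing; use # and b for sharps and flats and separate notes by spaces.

C# F# A#

The numeral's case and figure indicate a major triad. In G# minor its root, the subtonic, is F#.
Stacking thirds from F# gives F#-A#-C#.
The figured bass 64 indicates second inversion, placing the fifth (C#) in the bass: C#-F#-A#.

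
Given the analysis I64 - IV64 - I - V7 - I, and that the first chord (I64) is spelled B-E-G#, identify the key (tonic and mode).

The chord E/B is a major triad rooted on E; its label is I64.
If E is scale degree 1 and the mode makes that degree carry a major triad, the tonic is E and the mode is major.

E major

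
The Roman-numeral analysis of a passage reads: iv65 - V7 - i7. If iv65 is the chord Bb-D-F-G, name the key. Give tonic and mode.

The chord Gm7/Bb is a minor seventh chord rooted on G; its label is iv65.
If G is scale degree 4 and the mode makes that degree carry a minor seventh chord, the tonic is D and the mode is minor.

D minor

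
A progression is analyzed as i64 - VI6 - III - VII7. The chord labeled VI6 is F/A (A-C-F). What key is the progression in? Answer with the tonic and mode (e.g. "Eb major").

The chord F/A is a major triad rooted on F; its label is VI6.
VI6 on F implies F is the submediant; that puts the tonic at A, and the uppercase numeral fits minor mode.

A minor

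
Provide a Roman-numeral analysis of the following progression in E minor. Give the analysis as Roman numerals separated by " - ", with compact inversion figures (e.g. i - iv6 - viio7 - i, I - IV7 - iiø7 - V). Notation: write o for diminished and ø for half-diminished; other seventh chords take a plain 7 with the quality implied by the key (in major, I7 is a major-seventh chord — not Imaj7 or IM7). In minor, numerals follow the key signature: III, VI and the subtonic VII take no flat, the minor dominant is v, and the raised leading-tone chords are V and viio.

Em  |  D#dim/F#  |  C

i - viio6 - VI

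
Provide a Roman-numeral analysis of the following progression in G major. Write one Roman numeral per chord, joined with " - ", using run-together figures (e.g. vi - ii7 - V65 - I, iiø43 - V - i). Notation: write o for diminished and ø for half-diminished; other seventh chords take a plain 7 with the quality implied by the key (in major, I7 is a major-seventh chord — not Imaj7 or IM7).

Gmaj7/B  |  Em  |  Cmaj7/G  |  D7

Gmaj7/B: major seventh chord on G = scale degree 1 → I65.
Em has root E, degree 6 in G major, so vi.
Cmaj7/G: major seventh chord on C = scale degree 4 → IV43.
D7: root D is the dominant; dominant seventh chord there is V7.

I65 - vi - IV43 - V7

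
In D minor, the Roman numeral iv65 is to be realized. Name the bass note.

Bb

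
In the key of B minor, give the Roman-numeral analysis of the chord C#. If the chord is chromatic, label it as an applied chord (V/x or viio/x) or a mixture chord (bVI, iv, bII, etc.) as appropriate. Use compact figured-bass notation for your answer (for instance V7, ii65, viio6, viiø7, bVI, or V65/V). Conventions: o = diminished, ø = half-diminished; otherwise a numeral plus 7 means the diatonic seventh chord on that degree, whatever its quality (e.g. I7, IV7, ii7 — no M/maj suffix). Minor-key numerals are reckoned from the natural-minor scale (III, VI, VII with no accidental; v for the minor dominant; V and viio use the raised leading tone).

The pitches C#-E#-G# form a major triad rooted on C#.
C# is not a diatonic chord root with this quality in B minor, but it lies a perfect fifth above F# (V), so the chord functions as an applied dominant of V.

V/V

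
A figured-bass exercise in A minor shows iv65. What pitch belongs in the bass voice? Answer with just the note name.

iv in A minor has root D; the chord is D-F-A-C.
The figure 65 means first inversion — the third is in the bass.

F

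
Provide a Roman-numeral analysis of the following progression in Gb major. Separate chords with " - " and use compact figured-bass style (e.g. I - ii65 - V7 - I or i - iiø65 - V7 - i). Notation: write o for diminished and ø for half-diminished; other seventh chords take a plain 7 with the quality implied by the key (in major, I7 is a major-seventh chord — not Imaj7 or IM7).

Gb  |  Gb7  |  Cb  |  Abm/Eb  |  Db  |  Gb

I - V7/IV - IV - ii64 - V - I

Gb: major triad on Gb = scale degree 1 → I.
Gb7: a dominant seventh chord on Gb, the applied dominant of IV → V7/IV.
Cb: root Cb is the subdominant; major triad there is IV.
Abm/Eb: root Ab is the supertonic; minor triad there is ii64.
Db has root Db, degree 5 in Gb major, so V.
Gb: major triad on Gb = scale degree 1 → I.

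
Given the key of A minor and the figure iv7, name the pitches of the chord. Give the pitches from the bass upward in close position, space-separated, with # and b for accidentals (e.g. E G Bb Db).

D F A C

The numeral's case and figure indicate a minor seventh chord. In A minor its root, the subdominant, is D.
Stacking thirds from D gives D-F-A-C.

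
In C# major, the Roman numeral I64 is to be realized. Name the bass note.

I in C# major has root C#; the chord is C#-E#-G#.
The figure 64 means second inversion — the fifth is in the bass.

G#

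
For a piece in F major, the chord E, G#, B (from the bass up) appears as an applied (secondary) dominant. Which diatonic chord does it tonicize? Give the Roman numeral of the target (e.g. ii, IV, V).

iii

The chord is a major triad on E.
A dominant resolves down a perfect fifth: E → A. In F major, A is scale degree 3, i.e. iii.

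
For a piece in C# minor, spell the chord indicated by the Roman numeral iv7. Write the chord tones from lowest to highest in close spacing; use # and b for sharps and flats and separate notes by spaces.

F# A C# E

In C# minor, the subdominant is F#, and the diatonic chord built there is a minor seventh chord.
That chord is spelled F#-A-C#-E.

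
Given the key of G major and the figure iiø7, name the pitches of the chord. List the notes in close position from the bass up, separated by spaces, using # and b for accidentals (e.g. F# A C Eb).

iiø7 is the half-diminished supertonic seventh, borrowed from the parallel minor. In G major that root is A.
So the chord is A-C-Eb-G, a half-diminished seventh chord.

A C Eb G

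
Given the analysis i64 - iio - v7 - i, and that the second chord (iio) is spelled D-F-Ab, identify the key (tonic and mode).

The chord Ddim is a diminished triad rooted on D; its label is iio.
If D is scale degree 2 and the mode makes that degree carry a diminished triad, the tonic is C and the mode is minor.

C minor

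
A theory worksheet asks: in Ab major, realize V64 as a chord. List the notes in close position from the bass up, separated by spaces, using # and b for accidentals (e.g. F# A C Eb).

Bb Eb G

In Ab major, the fifth degree is Eb, and the diatonic chord built there is a major triad.
Stacking thirds from Eb gives Eb-G-Bb.
With the 64 figure the chord is in second inversion; from the bass Bb upward in close position it reads Bb-Eb-G.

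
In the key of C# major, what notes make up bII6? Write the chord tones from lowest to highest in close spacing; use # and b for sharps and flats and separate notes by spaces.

F# A D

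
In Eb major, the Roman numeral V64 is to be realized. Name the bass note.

V in Eb major has root Bb; the chord is Bb-D-F.
The figure 64 means second inversion — the fifth is in the bass.

F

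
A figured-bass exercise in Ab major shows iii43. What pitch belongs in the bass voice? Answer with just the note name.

iii in Ab major has root C; the chord is C-Eb-G-Bb.
The figure 43 means second inversion — the fifth is in the bass.

G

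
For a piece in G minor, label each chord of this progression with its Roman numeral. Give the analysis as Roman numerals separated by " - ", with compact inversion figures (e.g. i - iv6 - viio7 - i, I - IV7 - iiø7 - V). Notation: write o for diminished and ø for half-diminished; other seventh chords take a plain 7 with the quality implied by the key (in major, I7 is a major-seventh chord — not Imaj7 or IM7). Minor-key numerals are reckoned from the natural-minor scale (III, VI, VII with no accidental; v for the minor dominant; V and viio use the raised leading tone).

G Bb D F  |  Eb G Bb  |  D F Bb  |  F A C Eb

i7 - VI - III6 - VII7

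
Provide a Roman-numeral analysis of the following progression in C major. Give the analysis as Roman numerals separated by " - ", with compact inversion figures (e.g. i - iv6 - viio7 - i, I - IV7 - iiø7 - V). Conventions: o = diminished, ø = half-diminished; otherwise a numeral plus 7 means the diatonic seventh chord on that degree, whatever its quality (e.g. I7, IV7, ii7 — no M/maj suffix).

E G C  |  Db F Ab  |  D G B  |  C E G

E-G-C: root C is the tonic; major triad there is I6.
Db-F-Ab: major triad on Db — chromatic; Db is the lowered second degree, so this is the Neapolitan chord, bII.
D-G-B: root G is the dominant; major triad there is V64.
C-E-G has root C, degree 1 in C major, so I.

I6 - bII - V64 - I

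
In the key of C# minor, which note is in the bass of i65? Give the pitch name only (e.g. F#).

E

i in C# minor has root C#; the chord is C#-E-G#-B.
The figure 65 means first inversion — the third is in the bass.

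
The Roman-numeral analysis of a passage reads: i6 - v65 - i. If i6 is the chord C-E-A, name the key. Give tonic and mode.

A minor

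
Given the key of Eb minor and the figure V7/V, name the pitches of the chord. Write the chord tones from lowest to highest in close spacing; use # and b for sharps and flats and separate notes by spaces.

F A C Eb

V7/V is a secondary dominant — the dominant seventh of V. V in Eb minor is Bb, so the applied chord's root is F, a perfect fifth above.
Building a dominant seventh chord on F gives F-A-C-Eb.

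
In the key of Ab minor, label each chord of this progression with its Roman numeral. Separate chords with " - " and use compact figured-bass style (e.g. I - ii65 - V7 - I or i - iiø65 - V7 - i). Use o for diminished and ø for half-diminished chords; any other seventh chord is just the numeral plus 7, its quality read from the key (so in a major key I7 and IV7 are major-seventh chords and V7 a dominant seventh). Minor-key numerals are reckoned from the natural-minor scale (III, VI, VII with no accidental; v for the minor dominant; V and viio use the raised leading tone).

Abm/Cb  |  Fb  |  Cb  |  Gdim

Abm/Cb: minor triad on Ab = scale degree 1 → i6.
Fb has root Fb, degree 6 in Ab minor, so VI.
Cb has root Cb, degree 3 in Ab minor, so III.
Gdim has root G, degree 7 in Ab minor, so viio.

i6 - VI - III - viio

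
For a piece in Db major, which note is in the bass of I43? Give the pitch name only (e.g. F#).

Ab

I in Db major has root Db; the chord is Db-F-Ab-C.
The figure 43 means second inversion — the fifth is in the bass.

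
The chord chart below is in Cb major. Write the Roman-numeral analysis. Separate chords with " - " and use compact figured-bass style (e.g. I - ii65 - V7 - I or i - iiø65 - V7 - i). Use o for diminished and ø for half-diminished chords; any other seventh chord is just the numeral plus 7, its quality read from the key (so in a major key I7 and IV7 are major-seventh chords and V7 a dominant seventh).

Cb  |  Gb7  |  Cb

I - V7 - I

Cb has root Cb, degree 1 in Cb major, so I.
Gb7: root Gb is the dominant; dominant seventh chord there is V7.
Cb: root Cb is the tonic; major triad there is I.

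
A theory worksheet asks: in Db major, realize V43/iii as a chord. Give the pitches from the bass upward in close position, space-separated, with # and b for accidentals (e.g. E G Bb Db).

The slash means an applied dominant: we want the dominant of iii. In Db major, iii is F minor, and its dominant is built on C.
Building a dominant seventh chord on C gives C-E-G-Bb.
With the 43 figure the chord is in second inversion; from the bass G upward in close position it reads G-Bb-C-E.

G Bb C E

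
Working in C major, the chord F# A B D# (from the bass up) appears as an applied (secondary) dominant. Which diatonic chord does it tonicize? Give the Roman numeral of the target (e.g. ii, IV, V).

iii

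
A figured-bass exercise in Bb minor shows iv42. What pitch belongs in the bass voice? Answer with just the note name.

iv in Bb minor has root Eb; the chord is Eb-Gb-Bb-Db.
The figure 42 means third inversion — the seventh is in the bass.

Db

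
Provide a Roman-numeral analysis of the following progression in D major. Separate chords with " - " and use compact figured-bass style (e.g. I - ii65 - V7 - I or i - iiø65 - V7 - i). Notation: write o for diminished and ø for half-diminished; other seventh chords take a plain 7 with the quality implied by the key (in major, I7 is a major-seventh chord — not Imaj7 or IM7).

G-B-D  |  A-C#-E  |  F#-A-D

G-B-D: major triad on G = scale degree 4 → IV.
A-C#-E: root A is the dominant; major triad there is V.
F#-A-D: root D is the tonic; major triad there is I6.

IV - V - I6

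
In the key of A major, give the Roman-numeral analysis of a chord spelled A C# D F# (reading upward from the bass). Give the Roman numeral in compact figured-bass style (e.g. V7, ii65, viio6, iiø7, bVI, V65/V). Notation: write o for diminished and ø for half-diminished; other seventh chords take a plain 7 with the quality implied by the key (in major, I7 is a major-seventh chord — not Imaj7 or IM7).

IV43

Stacked in thirds the chord is D-F#-A-C#: a major seventh chord on D.
D is scale degree 4 in A major, and a major seventh chord on that degree is written IV7.
With A in the bass the chord is in second inversion, so the figured bass is 43.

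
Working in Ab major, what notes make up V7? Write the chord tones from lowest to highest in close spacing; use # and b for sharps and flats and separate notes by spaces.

The numeral's case and figure indicate a dominant seventh chord. In Ab major its root, the dominant, is Eb.
Stacking thirds from Eb gives Eb-G-Bb-Db.

Eb G Bb Db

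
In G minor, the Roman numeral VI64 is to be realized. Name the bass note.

Bb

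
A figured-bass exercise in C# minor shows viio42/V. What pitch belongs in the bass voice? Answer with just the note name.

E

The applied chord viio42/V is rooted on F##: F##-A#-C#-E.
The figure 42 means third inversion — the seventh is in the bass.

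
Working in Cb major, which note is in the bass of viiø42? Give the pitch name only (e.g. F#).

Ab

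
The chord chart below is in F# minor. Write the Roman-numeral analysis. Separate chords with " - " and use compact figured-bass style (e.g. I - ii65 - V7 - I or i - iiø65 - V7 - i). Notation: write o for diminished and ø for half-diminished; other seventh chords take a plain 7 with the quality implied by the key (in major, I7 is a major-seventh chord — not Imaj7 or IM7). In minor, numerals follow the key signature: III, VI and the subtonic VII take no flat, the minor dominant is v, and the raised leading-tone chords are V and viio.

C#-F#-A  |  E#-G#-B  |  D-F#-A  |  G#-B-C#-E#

i64 - viio - VI - V43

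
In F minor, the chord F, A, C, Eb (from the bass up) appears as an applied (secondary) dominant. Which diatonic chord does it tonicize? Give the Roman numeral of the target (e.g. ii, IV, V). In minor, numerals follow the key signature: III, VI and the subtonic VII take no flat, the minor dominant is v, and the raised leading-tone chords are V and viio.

iv

The chord is a dominant seventh chord on F.
A dominant resolves down a perfect fifth: F → Bb. In F minor, Bb is scale degree 4, i.e. iv.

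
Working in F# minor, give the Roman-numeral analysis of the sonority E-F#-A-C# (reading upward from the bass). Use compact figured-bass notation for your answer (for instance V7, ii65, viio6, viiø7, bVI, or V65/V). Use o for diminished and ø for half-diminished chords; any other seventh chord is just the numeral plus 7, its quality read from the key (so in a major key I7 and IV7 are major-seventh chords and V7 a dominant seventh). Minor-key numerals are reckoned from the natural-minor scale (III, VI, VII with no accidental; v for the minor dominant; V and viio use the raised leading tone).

i42

The pitches F#-A-C#-E form a minor seventh chord rooted on F#.
In F# minor, F# is the tonic; the diatonic minor seventh chord there is i7.
With E in the bass the chord is in third inversion, so the figured bass is 42.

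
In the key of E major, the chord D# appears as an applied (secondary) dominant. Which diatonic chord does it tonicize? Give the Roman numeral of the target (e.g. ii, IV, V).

The chord is a major triad on D#.
A dominant resolves down a perfect fifth: D# → G#. In E major, G# is scale degree 3, i.e. iii.

iii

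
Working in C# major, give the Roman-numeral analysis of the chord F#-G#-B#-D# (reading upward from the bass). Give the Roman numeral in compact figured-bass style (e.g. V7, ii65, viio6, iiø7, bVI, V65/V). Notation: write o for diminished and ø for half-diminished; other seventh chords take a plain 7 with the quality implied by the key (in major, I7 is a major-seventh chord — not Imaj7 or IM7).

V42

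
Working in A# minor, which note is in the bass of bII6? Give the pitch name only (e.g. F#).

D#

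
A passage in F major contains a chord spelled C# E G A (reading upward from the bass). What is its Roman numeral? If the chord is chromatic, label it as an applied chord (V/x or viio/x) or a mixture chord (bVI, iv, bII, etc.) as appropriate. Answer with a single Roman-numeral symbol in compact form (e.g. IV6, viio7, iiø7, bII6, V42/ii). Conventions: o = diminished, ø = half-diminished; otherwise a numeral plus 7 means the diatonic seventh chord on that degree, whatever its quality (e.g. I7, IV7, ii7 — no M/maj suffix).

V65/vi

Stacked in thirds the chord is A-C#-E-G: a dominant seventh chord on A.
A is not a diatonic chord root with this quality in F major, but it lies a perfect fifth above D (vi), so the chord functions as an applied dominant of vi.
With C# in the bass the chord is in first inversion, so the figured bass is 65.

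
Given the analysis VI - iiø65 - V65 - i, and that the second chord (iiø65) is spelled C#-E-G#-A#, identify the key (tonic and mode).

The anchor chord is a half-diminished seventh chord on A#, labeled iiø65.
iiø65 on A# implies A# is the supertonic; that puts the tonic at G#, and the lowercase numeral fits minor mode.

G# minor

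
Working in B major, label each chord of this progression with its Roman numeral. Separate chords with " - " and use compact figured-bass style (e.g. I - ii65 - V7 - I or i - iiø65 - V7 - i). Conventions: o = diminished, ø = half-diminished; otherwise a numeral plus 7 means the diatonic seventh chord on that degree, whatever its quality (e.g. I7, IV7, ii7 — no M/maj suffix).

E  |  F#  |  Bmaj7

IV - V - I7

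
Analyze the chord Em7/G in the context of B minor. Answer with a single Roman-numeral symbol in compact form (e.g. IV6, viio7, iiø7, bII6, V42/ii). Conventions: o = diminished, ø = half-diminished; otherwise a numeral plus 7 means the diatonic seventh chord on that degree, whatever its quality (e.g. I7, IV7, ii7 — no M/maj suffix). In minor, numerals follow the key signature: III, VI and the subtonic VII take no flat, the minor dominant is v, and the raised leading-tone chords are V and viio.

iv65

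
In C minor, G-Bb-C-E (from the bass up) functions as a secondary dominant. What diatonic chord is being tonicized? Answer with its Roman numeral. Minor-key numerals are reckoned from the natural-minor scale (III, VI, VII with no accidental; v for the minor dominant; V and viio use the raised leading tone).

The chord is a dominant seventh chord on C.
A dominant resolves down a perfect fifth: C → F. In C minor, F is scale degree 4, i.e. iv.

iv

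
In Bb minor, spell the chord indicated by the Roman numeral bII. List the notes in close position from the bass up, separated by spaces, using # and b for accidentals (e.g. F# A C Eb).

bII is the Neapolitan chord — a major triad on the lowered second degree. In Bb minor that root is Cb.
So the chord is Cb-Eb-Gb.

Cb Eb Gb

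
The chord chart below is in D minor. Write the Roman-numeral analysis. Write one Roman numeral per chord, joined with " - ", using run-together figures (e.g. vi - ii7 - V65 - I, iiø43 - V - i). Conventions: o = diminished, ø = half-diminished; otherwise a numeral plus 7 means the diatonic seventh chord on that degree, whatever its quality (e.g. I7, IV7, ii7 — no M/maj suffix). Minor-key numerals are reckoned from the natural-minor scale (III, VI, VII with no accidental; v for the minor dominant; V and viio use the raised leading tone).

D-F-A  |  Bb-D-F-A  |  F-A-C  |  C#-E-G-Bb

D-F-A: root D is the tonic; minor triad there is i.
Bb-D-F-A has root Bb, degree 6 in D minor, so VI7.
F-A-C: root F is the mediant; major triad there is III.
C#-E-G-Bb has root C#, degree 7 in D minor, so viio7.

i - VI7 - III - viio7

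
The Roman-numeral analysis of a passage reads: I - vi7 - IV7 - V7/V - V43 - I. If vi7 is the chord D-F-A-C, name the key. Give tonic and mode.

The chord Dm7 is a minor seventh chord rooted on D; its label is vi7.
If D is scale degree 6 and the mode makes that degree carry a minor seventh chord, the tonic is F and the mode is major.

F major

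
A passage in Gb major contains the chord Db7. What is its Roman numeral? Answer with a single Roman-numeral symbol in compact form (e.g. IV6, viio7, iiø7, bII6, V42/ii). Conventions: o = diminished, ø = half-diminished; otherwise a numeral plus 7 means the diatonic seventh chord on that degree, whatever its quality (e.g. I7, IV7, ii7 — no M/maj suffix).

V7

The pitches Db-F-Ab-Cb form a dominant seventh chord rooted on Db.
Db is scale degree 5 in Gb major, and a dominant seventh chord on that degree is written V7.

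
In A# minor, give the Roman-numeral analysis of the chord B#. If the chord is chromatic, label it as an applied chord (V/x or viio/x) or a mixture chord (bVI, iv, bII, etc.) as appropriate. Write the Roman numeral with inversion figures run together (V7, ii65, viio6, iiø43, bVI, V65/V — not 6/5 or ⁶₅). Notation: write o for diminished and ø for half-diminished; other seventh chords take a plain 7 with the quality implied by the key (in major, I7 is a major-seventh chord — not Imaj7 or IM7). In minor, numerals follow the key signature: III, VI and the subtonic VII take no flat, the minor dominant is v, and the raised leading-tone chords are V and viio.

The pitches B#-D##-F## form a major triad rooted on B#.
B# is not a diatonic chord root with this quality in A# minor, but it lies a perfect fifth above E# (V), so the chord functions as an applied dominant of V.

V/V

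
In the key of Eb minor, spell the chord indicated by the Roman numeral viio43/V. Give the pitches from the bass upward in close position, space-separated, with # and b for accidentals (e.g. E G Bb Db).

Eb Gb A C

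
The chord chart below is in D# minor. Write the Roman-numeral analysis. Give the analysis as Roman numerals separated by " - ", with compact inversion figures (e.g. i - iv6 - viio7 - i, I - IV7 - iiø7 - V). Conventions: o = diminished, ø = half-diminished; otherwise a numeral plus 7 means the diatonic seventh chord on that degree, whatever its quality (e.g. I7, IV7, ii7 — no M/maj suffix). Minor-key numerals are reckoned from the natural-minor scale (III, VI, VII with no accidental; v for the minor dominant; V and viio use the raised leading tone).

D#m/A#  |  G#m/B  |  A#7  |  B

i64 - iv6 - V7 - VI

D#m/A# has root D#, degree 1 in D# minor, so i64.
G#m/B has root G#, degree 4 in D# minor, so iv6.
A#7 has root A#, degree 5 in D# minor, so V7.
B: root B is the submediant; major triad there is VI.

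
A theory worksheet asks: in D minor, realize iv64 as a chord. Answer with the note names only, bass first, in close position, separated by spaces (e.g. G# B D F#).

D G Bb

The numeral's case and figure indicate a minor triad. In D minor its root, the fourth degree, is G.
Stacking thirds from G gives G-Bb-D.
With the 64 figure the chord is in second inversion; from the bass D upward in close position it reads D-G-Bb.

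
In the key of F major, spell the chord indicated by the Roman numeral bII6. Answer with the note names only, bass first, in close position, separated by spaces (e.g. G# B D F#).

bII6 is the Neapolitan sixth — a major triad on the lowered second degree, here in its customary first inversion. In F major that root is Gb.
So the chord is Gb-Bb-Db.
With the 6 figure the chord is in first inversion; from the bass Bb upward in close position it reads Bb-Db-Gb.

Bb Db Gb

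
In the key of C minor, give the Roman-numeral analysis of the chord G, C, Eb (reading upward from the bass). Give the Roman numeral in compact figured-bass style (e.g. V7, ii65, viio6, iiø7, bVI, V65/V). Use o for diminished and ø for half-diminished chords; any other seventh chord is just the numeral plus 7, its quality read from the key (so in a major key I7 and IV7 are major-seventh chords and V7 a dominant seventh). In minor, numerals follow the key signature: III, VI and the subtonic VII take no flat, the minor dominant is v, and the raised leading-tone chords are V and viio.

i64

The pitches C-Eb-G form a minor triad rooted on C.
In C minor, C is the tonic; the diatonic minor triad there is i.
With G in the bass the chord is in second inversion, so the figured bass is 64.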